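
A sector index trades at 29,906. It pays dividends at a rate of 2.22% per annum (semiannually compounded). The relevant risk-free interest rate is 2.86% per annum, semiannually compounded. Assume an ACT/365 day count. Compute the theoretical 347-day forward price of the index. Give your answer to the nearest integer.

F = S · (1+r/2)^(2T) / (1+q/2)^(2T)
= 29906 × 1.027365 / 1.021211 = 29906 × 1.006026
F = 30,086

30,086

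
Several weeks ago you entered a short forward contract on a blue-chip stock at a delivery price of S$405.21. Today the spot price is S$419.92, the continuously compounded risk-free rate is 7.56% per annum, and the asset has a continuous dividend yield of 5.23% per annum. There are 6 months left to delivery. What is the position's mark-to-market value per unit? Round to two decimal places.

-S$18.90

Current fair forward for the remaining 6 months: F = S·e^((r − q)·T), (r − q) = 0.0756 − 0.0523 = 0.0233
F = 419.92 · e^(0.0233 × 6/12) = 419.92 × 1.011718 = 424.8406
Value of long forward = (F − K)·e^(−rT) = (424.8406 − 405.21) · e^(−0.0756·6/12)
= 19.6306 × 0.962906 = 18.90
Short position value = −(long value) = -S$18.90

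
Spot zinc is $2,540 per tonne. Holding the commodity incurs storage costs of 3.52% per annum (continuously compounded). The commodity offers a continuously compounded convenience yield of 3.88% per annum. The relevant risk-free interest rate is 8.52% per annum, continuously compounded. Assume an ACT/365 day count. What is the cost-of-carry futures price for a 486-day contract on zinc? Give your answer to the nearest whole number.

Net carry = r + u − y = 0.0852 + 0.0352 − 0.0388 = 0.0816
F = S·e^((r+u−y)T) = 2540 · e^(0.0816 × 486/365) = 2540 · e^0.108651
= 2540 × 1.114773 = $2,832 per tonne

$2,832 per tonne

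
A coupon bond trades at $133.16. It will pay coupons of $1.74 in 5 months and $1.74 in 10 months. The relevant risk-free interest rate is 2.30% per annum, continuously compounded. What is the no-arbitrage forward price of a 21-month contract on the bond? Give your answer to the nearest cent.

PV(coupons) I = 1.74·e^(−0.0230·5/12) + 1.74·e^(−0.0230·10/12)
I = 1.7234 + 1.7070 = 3.4304
F = (S − I)·e^(rT) = (133.16 − 3.4304) · e^(0.0230·21/12)
= 129.7296 · e^0.040250 = 129.7296 × 1.041071 = $135.06

$135.06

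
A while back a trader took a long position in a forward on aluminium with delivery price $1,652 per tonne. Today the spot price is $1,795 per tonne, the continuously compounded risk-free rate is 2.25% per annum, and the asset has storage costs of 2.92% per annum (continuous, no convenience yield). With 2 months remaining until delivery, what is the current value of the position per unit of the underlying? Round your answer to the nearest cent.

$157.94 per tonne

Current fair forward for the remaining 2 months: F = S·e^((r + u)·T), (r + u) = 0.0225 + 0.0292 = 0.0517
F = 1795 · e^(0.0517 × 2/12) = 1795 × 1.00865390 = 1810.5338
Value of long forward = (F − K)·e^(−rT) = (1810.5338 − 1652) · e^(−0.0225·2/12)
= 158.5338 × 0.99625702 = 157.94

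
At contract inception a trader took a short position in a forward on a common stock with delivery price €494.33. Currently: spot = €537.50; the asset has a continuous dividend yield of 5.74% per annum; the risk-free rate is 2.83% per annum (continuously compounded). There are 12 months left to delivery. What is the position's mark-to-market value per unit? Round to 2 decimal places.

Current fair forward for the remaining 12 months: F = S·e^((r − q)·T), (r − q) = 0.0283 − 0.0574 = -0.0291
F = 537.50 · e^(-0.0291 × 12/12) = 537.50 × 0.971319 = 522.0840
Value of long forward = (F − K)·e^(−rT) = (522.0840 − 494.33) · e^(−0.0283·12/12)
= 27.7540 × 0.972097 = 26.98
Short position value = −(long value) = -€26.98

-€26.98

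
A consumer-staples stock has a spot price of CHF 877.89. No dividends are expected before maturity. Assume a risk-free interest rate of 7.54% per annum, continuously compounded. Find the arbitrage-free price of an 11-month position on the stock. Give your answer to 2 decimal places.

F = S·e^(rT) = 877.89 · e^(0.0754 × 11/12)
= 877.89 · e^0.069117 = 877.89 × 1.071562
F = CHF 940.71

CHF 940.71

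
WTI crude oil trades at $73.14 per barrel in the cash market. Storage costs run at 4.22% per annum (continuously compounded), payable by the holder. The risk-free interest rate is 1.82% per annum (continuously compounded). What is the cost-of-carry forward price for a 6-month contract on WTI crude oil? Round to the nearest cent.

Net carry = r + u − y = 0.0182 + 0.0422 − 0.0000 = 0.0604
F = S·e^((r+u−y)T) = 73.14 · e^(0.0604 × 6/12) = 73.14 · e^0.030200
= 73.14 × 1.030661 = $75.38 per barrel

$75.38 per barrel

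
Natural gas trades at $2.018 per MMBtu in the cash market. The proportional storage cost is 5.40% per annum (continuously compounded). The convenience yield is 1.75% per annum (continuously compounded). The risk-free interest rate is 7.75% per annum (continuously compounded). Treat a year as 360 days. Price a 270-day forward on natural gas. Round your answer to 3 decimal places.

$2.198 per MMBtu

Net carry = r + u − y = 0.0775 + 0.0540 − 0.0175 = 0.1140
F = S·e^((r+u−y)T) = 2.018 · e^(0.1140 × 270/360) = 2.018 · e^0.085500
= 2.018 × 1.089262 = $2.198 per MMBtu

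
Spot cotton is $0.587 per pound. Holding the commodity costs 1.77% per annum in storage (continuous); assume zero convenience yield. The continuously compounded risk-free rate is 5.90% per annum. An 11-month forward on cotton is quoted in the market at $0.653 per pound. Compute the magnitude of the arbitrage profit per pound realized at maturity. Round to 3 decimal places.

$0.023 per pound

Fair forward: F* = S·e^(carry·T), with carry = (r + u) = 0.0590 + 0.0177 = 0.0767
F* = 0.587 · e^(0.0767 × 11/12) = 0.587 · e^0.070308 = 0.587 × 1.072839 = $0.6298
Market $0.653 > fair $0.6298: forward overpriced → cash-and-carry (buy spot, short the forward).
At maturity, profit = |F_mkt − F*| = |0.653 − 0.6298| = $0.023 per pound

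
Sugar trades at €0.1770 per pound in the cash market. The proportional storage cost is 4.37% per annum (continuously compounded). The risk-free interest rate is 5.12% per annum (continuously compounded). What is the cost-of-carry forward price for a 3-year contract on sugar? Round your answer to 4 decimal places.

Net carry = r + u − y = 0.0512 + 0.0437 − 0.0000 = 0.0949
F = S·e^((r+u−y)T) = 0.1770 · e^(0.0949 × 3) = 0.1770 · e^0.284700
= 0.1770 × 1.329363 = €0.2353 per pound

€0.2353 per pound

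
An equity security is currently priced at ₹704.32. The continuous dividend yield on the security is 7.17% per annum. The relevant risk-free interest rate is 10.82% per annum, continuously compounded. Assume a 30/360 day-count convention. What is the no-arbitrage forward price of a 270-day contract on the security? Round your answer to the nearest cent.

F = S·e^((r − q)T) = 704.32 · e^((0.1082 − 0.0717) × 270/360)
= 704.32 · e^0.027375 = 704.32 × 1.027753
F = ₹723.87

₹723.87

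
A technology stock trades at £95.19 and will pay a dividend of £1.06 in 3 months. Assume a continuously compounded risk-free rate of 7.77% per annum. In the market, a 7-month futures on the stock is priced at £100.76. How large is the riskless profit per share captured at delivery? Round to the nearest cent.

PV(dividends) I = 1.06·e^(−0.0777·3/12) = 1.0396
Fair futures F* = (S − I)·e^(rT) = (95.19 − 1.0396)·e^0.045325 = 94.1504 × 1.046368 = 98.5160
Market £100.76 > fair 98.5160: forward overpriced → cash-and-carry (borrow at r, buy the stock and collect the dividends, short the forward).
Profit at T = |F_mkt − F*| = |100.76 − 98.5160| = £2.24 per share

£2.24 per share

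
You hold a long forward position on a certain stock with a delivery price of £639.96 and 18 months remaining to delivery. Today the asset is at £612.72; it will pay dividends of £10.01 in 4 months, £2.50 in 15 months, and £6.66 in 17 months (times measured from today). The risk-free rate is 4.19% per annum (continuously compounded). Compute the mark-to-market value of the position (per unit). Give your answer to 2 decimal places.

-£6.78

PV(remaining dividends) I = 10.01·e^(−0.0419·4/12) + 2.50·e^(−0.0419·15/12) + 6.66·e^(−0.0419·17/12) = 18.5198
Current forward F = (S − I)·e^(rT) = (612.72 − 18.5198)·e^(0.0419·18/12) = 594.2002 × 1.064867 = 632.7442
Value (long) = (F − K)·e^(−rT) = (632.7442 − 639.96) × 0.939084 = -6.7762
Value = -£6.78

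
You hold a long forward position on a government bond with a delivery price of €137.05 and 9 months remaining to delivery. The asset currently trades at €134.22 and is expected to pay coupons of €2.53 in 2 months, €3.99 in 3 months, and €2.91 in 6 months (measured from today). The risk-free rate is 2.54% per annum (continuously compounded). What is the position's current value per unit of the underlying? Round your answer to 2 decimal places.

-€9.60

PV(remaining coupons) I = 2.53·e^(−0.0254·2/12) + 3.99·e^(−0.0254·3/12) + 2.91·e^(−0.0254·6/12) = 9.3573
Current forward F = (S − I)·e^(rT) = (134.22 − 9.3573)·e^(0.0254·9/12) = 124.8627 × 1.019233 = 127.2642
Value (long) = (F − K)·e^(−rT) = (127.2642 − 137.05) × 0.981130 = -9.6011
Value = -€9.60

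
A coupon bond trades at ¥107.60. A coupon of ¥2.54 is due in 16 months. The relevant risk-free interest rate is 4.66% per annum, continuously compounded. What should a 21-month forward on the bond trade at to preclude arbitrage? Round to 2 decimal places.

¥114.15

PV(coupons) I = 2.54·e^(−0.0466·16/12)
I = 2.3870
F = (S − I)·e^(rT) = (107.60 − 2.3870) · e^(0.0466·21/12)
= 105.2130 · e^0.081550 = 105.2130 × 1.084967 = ¥114.15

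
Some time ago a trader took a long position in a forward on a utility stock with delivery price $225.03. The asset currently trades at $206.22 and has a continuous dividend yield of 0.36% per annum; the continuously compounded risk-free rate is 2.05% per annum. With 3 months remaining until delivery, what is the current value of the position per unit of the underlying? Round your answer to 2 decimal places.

Current fair forward for the remaining 3 months: F = S·e^((r − q)·T), (r − q) = 0.0205 − 0.0036 = 0.0169
F = 206.22 · e^(0.0169 × 3/12) = 206.22 × 1.004234 = 207.0931
Value of long forward = (F − K)·e^(−rT) = (207.0931 − 225.03) · e^(−0.0205·3/12)
= -17.9369 × 0.994888 = -17.85

-$17.85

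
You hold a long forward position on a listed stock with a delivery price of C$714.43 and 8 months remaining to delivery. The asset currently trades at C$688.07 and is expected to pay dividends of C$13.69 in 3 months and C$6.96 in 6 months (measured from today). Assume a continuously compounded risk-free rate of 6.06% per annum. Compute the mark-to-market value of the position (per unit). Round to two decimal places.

-C$18.31

PV(remaining dividends) I = 13.69·e^(−0.0606·3/12) + 6.96·e^(−0.0606·6/12) = 20.2364
Current forward F = (S − I)·e^(rT) = (688.07 − 20.2364)·e^(0.0606·8/12) = 667.8336 × 1.041227 = 695.3664
Value (long) = (F − K)·e^(−rT) = (695.3664 − 714.43) × 0.960405 = -18.3088
Value = -C$18.31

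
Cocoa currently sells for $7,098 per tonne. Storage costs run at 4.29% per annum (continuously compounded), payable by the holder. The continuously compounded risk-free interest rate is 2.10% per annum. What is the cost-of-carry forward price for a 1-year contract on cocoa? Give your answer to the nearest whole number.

Net carry = r + u − y = 0.0210 + 0.0429 − 0.0000 = 0.0639
F = S·e^((r+u−y)T) = 7098 · e^(0.0639 × 1) = 7098 · e^0.063900
= 7098 × 1.065986 = $7,566 per tonne

$7,566 per tonne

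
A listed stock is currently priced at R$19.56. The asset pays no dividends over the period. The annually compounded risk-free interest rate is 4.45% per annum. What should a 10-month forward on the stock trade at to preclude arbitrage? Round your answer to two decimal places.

F = S · (1+r)^T
= 19.56 × 1.036948
F = R$20.28

R$20.28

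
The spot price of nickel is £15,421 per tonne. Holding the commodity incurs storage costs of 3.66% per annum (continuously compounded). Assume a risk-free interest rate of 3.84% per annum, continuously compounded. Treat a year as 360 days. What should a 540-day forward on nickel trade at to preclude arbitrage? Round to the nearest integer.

£17,257 per tonne

Net carry = r + u − y = 0.0384 + 0.0366 − 0.0000 = 0.0750
F = S·e^((r+u−y)T) = 15421 · e^(0.0750 × 540/360) = 15421 · e^0.112500
= 15421 × 1.119072 = £17,257 per tonne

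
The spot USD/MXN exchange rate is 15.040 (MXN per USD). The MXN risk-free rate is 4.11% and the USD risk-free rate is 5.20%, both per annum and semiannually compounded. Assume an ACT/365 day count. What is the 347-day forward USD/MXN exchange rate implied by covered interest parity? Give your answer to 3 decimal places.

14.888

By covered interest parity, F = S · (1+r_MXN/2)^(2T) / (1+r_USD/2)^(2T)
= 15.040 × 1.039435 / 1.050014 = 15.040 × 0.989925
F = 14.888 MXN per USD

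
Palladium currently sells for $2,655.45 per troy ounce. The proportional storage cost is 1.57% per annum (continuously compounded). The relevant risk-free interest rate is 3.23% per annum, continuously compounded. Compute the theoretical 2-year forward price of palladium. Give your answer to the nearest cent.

$2,923.01 per troy ounce

Net carry = r + u − y = 0.0323 + 0.0157 − 0.0000 = 0.0480
F = S·e^((r+u−y)T) = 2655.45 · e^(0.0480 × 2) = 2655.45 · e^0.09600000
= 2655.45 × 1.10075906 = $2,923.01 per troy ounce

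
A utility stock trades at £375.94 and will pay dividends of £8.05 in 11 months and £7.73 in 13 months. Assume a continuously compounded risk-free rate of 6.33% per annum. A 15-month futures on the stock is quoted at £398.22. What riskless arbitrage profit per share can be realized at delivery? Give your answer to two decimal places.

PV(dividends) I = 8.05·e^(−0.0633·11/12) + 7.73·e^(−0.0633·13/12) = 14.8139
Fair futures F* = (S − I)·e^(rT) = (375.94 − 14.8139)·e^0.079125 = 361.1261 × 1.082340 = 390.8612
Market £398.22 > fair 390.8612: forward overpriced → cash-and-carry (borrow at r, buy the stock and collect the dividends, short the forward).
Profit at T = |F_mkt − F*| = |398.22 − 390.8612| = £7.36 per share

£7.36 per share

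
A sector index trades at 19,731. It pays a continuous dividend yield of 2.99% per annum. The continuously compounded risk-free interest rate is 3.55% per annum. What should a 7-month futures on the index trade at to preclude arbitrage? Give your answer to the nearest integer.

19,796

F = S·e^((r − q)T) = 19731 · e^((0.0355 − 0.0299) × 7/12)
= 19731 · e^0.003267 = 19731 × 1.003272
F = 19,796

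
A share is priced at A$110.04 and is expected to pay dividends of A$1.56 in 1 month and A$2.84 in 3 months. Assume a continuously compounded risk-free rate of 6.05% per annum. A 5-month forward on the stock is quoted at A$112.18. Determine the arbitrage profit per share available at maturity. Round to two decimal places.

A$3.79 per share

PV(dividends) I = 1.56·e^(−0.0605·1/12) + 2.84·e^(−0.0605·3/12) = 4.3495
Fair forward F* = (S − I)·e^(rT) = (110.04 − 4.3495)·e^0.025208 = 105.6905 × 1.025528 = 108.3886
Market A$112.18 > fair 108.3886: forward overpriced → cash-and-carry (borrow at r, buy the stock and collect the dividends, short the forward).
Profit at T = |F_mkt − F*| = |112.18 − 108.3886| = A$3.79 per share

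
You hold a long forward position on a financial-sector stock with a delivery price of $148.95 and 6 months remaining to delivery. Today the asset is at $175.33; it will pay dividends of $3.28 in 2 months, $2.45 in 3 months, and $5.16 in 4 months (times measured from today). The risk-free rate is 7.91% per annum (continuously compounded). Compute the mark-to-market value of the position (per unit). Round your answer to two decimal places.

$21.49

PV(remaining dividends) I = 3.28·e^(−0.0791·2/12) + 2.45·e^(−0.0791·3/12) + 5.16·e^(−0.0791·4/12) = 10.6648
Current forward F = (S − I)·e^(rT) = (175.33 − 10.6648)·e^(0.0791·6/12) = 164.6652 × 1.040343 = 171.3083
Value (long) = (F − K)·e^(−rT) = (171.3083 − 148.95) × 0.961222 = 21.4913
Value = $21.49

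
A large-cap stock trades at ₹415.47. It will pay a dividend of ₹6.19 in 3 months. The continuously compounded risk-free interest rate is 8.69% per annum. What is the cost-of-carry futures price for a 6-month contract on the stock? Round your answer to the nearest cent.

₹427.59

PV(dividends) I = 6.19·e^(−0.0869·3/12)
I = 6.0570
F = (S − I)·e^(rT) = (415.47 − 6.0570) · e^(0.0869·6/12)
= 409.4130 · e^0.043450 = 409.4130 × 1.044408 = ₹427.59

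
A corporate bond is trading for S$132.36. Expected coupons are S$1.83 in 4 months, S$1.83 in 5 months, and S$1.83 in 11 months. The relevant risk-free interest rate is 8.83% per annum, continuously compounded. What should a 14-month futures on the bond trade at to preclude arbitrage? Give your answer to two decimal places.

PV(coupons) I = 1.83·e^(−0.0883·4/12) + 1.83·e^(−0.0883·5/12) + 1.83·e^(−0.0883·11/12)
I = 1.7769 + 1.7639 + 1.6877 = 5.2285
F = (S − I)·e^(rT) = (132.36 − 5.2285) · e^(0.0883·14/12)
= 127.1315 · e^0.103017 = 127.1315 × 1.108510 = S$140.93

S$140.93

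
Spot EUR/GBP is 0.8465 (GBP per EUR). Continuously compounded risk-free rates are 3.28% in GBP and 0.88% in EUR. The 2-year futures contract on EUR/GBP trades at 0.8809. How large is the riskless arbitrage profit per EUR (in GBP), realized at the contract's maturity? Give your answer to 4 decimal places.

0.0072 per EUR (in GBP)

Fair futures: F* = S·e^(carry·T), with carry = (r_GBP − r_EUR) = 0.0328 − 0.0088 = 0.0240
F* = 0.8465 · e^(0.0240 × 2) = 0.8465 · e^0.048000 = 0.8465 × 1.049171 = 0.8881
Market 0.8809 < fair 0.8881: forward underpriced → reverse cash-and-carry (short spot, go long the forward).
At maturity, profit = |F_mkt − F*| = |0.8809 − 0.8881| = 0.0072 per EUR (in GBP)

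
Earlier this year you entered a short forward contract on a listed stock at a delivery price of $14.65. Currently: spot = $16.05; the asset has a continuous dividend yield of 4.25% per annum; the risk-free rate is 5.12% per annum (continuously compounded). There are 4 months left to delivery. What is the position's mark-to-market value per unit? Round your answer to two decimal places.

Current fair forward for the remaining 4 months: F = S·e^((r − q)·T), (r − q) = 0.0512 − 0.0425 = 0.0087
F = 16.05 · e^(0.0087 × 4/12) = 16.05 × 1.002904 = 16.0966
Value of long forward = (F − K)·e^(−rT) = (16.0966 − 14.65) · e^(−0.0512·4/12)
= 1.4466 × 0.983078 = 1.42
Short position value = −(long value) = -$1.42

-$1.42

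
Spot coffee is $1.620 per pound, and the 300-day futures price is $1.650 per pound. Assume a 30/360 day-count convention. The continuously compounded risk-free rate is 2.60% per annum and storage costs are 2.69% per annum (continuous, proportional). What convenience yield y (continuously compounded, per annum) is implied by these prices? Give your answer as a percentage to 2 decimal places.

F = S·e^((r+u−y)T) ⇒ (r+u−y) = ln(F/S)/T
ln(1.650/1.620) = 0.018349; /T ⇒ 0.022019
y = r + u − ln(F/S)/T = 0.0260 + 0.0269 − 0.022019 = 0.030881
y = 3.09%

3.09%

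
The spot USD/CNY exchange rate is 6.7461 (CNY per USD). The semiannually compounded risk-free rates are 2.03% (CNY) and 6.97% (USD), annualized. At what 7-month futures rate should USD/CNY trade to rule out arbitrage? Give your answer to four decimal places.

6.5586

By covered interest parity, F = S · (1+r_CNY/2)^(2T) / (1+r_USD/2)^(2T)
= 6.7461 × 1.011852 / 1.040775 = 6.7461 × 0.972210
F = 6.5586 CNY per USD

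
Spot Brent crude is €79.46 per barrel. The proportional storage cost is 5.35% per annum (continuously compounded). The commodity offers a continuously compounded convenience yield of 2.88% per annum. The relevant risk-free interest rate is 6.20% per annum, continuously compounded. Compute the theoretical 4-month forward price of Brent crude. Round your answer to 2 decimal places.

€81.79 per barrel

Net carry = r + u − y = 0.0620 + 0.0535 − 0.0288 = 0.0867
F = S·e^((r+u−y)T) = 79.46 · e^(0.0867 × 4/12) = 79.46 · e^0.028900
= 79.46 × 1.029322 = €81.79 per barrel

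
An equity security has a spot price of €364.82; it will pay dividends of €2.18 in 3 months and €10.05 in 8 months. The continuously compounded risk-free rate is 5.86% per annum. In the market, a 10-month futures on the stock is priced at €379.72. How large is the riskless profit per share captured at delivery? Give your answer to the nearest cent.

€9.05 per share

PV(dividends) I = 2.18·e^(−0.0586·3/12) + 10.05·e^(−0.0586·8/12) = 11.8132
Fair futures F* = (S − I)·e^(rT) = (364.82 − 11.8132)·e^0.048833 = 353.0068 × 1.050045 = 370.6730
Market €379.72 > fair 370.6730: forward overpriced → cash-and-carry (borrow at r, buy the stock and collect the dividends, short the forward).
Profit at T = |F_mkt − F*| = |379.72 − 370.6730| = €9.05 per share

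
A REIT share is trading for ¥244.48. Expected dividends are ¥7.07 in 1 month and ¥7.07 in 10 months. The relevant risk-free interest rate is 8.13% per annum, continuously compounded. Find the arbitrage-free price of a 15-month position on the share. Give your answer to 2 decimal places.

PV(dividends) I = 7.07·e^(−0.0813·1/12) + 7.07·e^(−0.0813·10/12)
I = 7.0223 + 6.6069 = 13.6292
F = (S − I)·e^(rT) = (244.48 − 13.6292) · e^(0.0813·15/12)
= 230.8508 · e^0.101625 = 230.8508 × 1.106968 = ¥255.54

¥255.54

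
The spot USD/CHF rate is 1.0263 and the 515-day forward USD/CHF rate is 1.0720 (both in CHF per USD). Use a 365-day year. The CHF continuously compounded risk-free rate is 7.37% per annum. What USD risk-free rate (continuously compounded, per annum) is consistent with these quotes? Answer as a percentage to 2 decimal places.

F = S·e^((r_CHF − r_USD)T) ⇒ r_USD = r_CHF − ln(F/S)/T
ln(1.0720/1.0263) = 0.043566; /(515/365) = 0.030877
r_USD = 0.0737 − 0.030877 = 0.042823
r_USD = 4.28%

4.28%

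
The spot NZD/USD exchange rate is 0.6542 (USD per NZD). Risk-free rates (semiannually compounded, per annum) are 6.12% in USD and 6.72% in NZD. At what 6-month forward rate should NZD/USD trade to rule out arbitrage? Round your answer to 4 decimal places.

0.6523

By covered interest parity, F = S · (1+r_USD/2)^(2T) / (1+r_NZD/2)^(2T)
= 0.6542 × 1.030600 / 1.033600 = 0.6542 × 0.997098
F = 0.6523 USD per NZD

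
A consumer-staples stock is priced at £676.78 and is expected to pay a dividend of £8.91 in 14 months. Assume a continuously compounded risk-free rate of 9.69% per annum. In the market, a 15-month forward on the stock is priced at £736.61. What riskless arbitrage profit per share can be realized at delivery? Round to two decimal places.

£18.33 per share

PV(dividends) I = 8.91·e^(−0.0969·14/12) = 7.9576
Fair forward F* = (S − I)·e^(rT) = (676.78 − 7.9576)·e^0.121125 = 668.8224 × 1.128766 = 754.9440
Market £736.61 < fair 754.9440: forward underpriced → reverse cash-and-carry (short the stock, invest proceeds at r, pay the dividends, go long the forward).
Profit at T = |F_mkt − F*| = |736.61 − 754.9440| = £18.33 per share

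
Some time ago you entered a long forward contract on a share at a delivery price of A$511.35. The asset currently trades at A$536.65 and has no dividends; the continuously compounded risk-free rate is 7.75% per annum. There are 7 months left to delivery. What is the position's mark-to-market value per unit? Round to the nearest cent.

Current fair forward for the remaining 7 months: F = S·e^(r·T), r = 0.0775
F = 536.65 · e^(0.0775 × 7/12) = 536.65 × 1.046246 = 561.4679
Value of long forward = (F − K)·e^(−rT) = (561.4679 − 511.35) · e^(−0.0775·7/12)
= 50.1179 × 0.955798 = 47.90

A$47.90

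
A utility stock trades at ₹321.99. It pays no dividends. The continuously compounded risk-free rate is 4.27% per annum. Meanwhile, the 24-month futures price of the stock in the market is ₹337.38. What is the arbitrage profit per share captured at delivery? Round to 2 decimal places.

₹13.32 per share

Fair futures: F* = S·e^(carry·T), with carry = r = 0.0427
F* = 321.99 · e^(0.0427 × 24/12) = 321.99 · e^0.085400 = 321.99 × 1.089153 = ₹350.6964
Market ₹337.38 < fair ₹350.6964: forward underpriced → reverse cash-and-carry (short spot, go long the forward).
At maturity, profit = |F_mkt − F*| = |337.38 − 350.6964| = ₹13.32 per share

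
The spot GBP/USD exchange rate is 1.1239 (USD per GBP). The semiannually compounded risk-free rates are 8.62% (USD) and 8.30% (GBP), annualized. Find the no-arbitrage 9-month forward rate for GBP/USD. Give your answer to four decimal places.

1.1265

By covered interest parity, F = S · (1+r_USD/2)^(2T) / (1+r_GBP/2)^(2T)
= 1.1239 × 1.065342 / 1.062891 = 1.1239 × 1.002306
F = 1.1265 USD per GBP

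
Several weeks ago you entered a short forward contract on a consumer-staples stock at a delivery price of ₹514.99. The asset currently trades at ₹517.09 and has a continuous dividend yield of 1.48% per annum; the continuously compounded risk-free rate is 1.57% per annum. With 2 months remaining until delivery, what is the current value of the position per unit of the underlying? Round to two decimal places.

-₹2.17

Current fair forward for the remaining 2 months: F = S·e^((r − q)·T), (r − q) = 0.0157 − 0.0148 = 0.0009
F = 517.09 · e^(0.0009 × 2/12) = 517.09 × 1.000150 = 517.1676
Value of long forward = (F − K)·e^(−rT) = (517.1676 − 514.99) · e^(−0.0157·2/12)
= 2.1776 × 0.997387 = 2.17
Short position value = −(long value) = -₹2.17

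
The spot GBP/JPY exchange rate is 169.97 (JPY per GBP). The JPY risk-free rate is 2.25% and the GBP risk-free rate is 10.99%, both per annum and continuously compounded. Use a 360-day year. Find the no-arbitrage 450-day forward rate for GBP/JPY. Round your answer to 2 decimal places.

152.38

F = S·e^((r_JPY − r_GBP)T) = 169.97 · e^((0.0225 − 0.1099) × 450/360)
= 169.97 · e^-0.109250 = 169.97 × 0.896506
F = 152.38 JPY per GBP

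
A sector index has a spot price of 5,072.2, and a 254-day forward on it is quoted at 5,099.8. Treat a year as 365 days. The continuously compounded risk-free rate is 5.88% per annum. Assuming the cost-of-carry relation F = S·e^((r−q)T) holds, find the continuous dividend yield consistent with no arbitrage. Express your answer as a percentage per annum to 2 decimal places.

From F = S·e^((r−q)T): (r − q) = ln(F/S)/T
ln(5099.8/5072.2) = ln(1.005441) = 0.005426
(r − q) = 0.005426 / (254/365) = 0.007797
q = r − ln(F/S)/T = 0.0588 − 0.007797 = 0.051003
q = 5.10%

5.10%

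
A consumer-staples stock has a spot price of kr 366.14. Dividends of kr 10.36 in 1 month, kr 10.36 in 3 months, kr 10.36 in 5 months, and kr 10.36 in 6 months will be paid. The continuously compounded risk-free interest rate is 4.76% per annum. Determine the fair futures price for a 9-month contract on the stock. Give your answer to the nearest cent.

kr 337.13

PV(dividends) I = 10.36·e^(−0.0476·1/12) + 10.36·e^(−0.0476·3/12) + 10.36·e^(−0.0476·5/12) + 10.36·e^(−0.0476·6/12)
I = 10.3190 + 10.2374 + 10.1566 + 10.1163 = 40.8293
F = (S − I)·e^(rT) = (366.14 − 40.8293) · e^(0.0476·9/12)
= 325.3107 · e^0.035700 = 325.3107 × 1.036345 = kr 337.13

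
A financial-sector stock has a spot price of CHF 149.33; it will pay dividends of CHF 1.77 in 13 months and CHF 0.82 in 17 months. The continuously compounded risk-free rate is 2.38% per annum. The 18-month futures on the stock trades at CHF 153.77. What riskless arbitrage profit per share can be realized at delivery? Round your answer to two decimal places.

CHF 1.62 per share

PV(dividends) I = 1.77·e^(−0.0238·13/12) + 0.82·e^(−0.0238·17/12) = 2.5178
Fair futures F* = (S − I)·e^(rT) = (149.33 − 2.5178)·e^0.035700 = 146.8122 × 1.036345 = 152.1481
Market CHF 153.77 > fair 152.1481: forward overpriced → cash-and-carry (borrow at r, buy the stock and collect the dividends, short the forward).
Profit at T = |F_mkt − F*| = |153.77 − 152.1481| = CHF 1.62 per share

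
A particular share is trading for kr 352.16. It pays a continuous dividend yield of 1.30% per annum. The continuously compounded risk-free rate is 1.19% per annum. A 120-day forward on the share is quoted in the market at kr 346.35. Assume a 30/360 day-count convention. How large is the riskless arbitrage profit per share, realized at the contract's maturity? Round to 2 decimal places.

kr 5.68 per share

Fair forward: F* = S·e^(carry·T), with carry = (r − q) = 0.0119 − 0.0130 = -0.0011
F* = 352.16 · e^(-0.0011 × 120/360) = 352.16 · e^-0.000367 = 352.16 × 0.999633 = kr 352.0308
Market kr 346.35 < fair kr 352.0308: forward underpriced → reverse cash-and-carry (short spot, go long the forward).
At maturity, profit = |F_mkt − F*| = |346.35 − 352.0308| = kr 5.68 per share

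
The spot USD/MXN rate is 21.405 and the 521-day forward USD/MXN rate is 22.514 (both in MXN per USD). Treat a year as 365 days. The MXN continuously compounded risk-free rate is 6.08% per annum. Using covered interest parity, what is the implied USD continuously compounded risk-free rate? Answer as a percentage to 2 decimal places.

F = S·e^((r_MXN − r_USD)T) ⇒ r_USD = r_MXN − ln(F/S)/T
ln(22.514/21.405) = 0.050513; /(521/365) = 0.035388
r_USD = 0.0608 − 0.035388 = 0.025412
r_USD = 2.54%

2.54%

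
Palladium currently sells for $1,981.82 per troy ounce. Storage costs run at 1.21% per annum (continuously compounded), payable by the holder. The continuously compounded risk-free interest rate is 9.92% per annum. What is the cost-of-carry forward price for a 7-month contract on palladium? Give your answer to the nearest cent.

Net carry = r + u − y = 0.0992 + 0.0121 − 0.0000 = 0.1113
F = S·e^((r+u−y)T) = 1981.82 · e^(0.1113 × 7/12) = 1981.82 · e^0.06492500
= 1981.82 × 1.06707899 = $2,114.76 per troy ounce

$2,114.76 per troy ounce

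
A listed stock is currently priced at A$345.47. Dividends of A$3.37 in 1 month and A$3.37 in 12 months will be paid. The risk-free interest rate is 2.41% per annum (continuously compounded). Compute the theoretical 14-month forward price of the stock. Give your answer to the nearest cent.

A$348.48

PV(dividends) I = 3.37·e^(−0.0241·1/12) + 3.37·e^(−0.0241·12/12)
I = 3.3632 + 3.2898 = 6.6530
F = (S − I)·e^(rT) = (345.47 − 6.6530) · e^(0.0241·14/12)
= 338.8170 · e^0.028117 = 338.8170 × 1.028516 = A$348.48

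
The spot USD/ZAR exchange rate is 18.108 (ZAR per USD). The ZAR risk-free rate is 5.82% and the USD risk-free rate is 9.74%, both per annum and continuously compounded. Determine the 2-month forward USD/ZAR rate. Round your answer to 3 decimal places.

17.990

F = S·e^((r_ZAR − r_USD)T) = 18.108 · e^((0.0582 − 0.0974) × 2/12)
= 18.108 · e^-0.006533 = 18.108 × 0.993488
F = 17.990 ZAR per USD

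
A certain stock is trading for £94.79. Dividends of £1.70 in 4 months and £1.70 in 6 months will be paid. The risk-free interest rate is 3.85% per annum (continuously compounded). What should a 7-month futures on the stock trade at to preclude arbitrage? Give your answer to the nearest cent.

£93.52

PV(dividends) I = 1.70·e^(−0.0385·4/12) + 1.70·e^(−0.0385·6/12)
I = 1.6783 + 1.6676 = 3.3459
F = (S − I)·e^(rT) = (94.79 − 3.3459) · e^(0.0385·7/12)
= 91.4441 · e^0.022458 = 91.4441 × 1.022712 = £93.52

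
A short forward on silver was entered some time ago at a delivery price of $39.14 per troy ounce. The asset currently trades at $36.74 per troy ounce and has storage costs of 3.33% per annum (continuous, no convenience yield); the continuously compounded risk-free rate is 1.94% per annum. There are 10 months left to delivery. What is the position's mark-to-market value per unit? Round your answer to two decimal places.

$0.74 per troy ounce

Current fair forward for the remaining 10 months: F = S·e^((r + u)·T), (r + u) = 0.0194 + 0.0333 = 0.0527
F = 36.74 · e^(0.0527 × 10/12) = 36.74 × 1.044895 = 38.3894
Value of long forward = (F − K)·e^(−rT) = (38.3894 − 39.14) · e^(−0.0194·10/12)
= -0.7506 × 0.983963 = -0.74
Short position value = −(long value) = $0.74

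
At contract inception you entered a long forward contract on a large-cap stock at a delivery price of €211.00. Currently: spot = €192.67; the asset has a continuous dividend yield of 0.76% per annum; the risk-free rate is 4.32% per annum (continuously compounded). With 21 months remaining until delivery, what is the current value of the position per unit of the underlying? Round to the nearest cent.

Current fair forward for the remaining 21 months: F = S·e^((r − q)·T), (r − q) = 0.0432 − 0.0076 = 0.0356
F = 192.67 · e^(0.0356 × 21/12) = 192.67 × 1.064282 = 205.0552
Value of long forward = (F − K)·e^(−rT) = (205.0552 − 211.00) · e^(−0.0432·21/12)
= -5.9448 × 0.927187 = -5.51

-€5.51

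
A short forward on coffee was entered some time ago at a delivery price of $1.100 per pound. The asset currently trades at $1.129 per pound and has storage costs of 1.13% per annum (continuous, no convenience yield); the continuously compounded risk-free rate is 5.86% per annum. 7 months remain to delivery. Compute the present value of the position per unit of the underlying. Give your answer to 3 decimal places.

-$0.073 per pound

Current fair forward for the remaining 7 months: F = S·e^((r + u)·T), (r + u) = 0.0586 + 0.0113 = 0.0699
F = 1.129 · e^(0.0699 × 7/12) = 1.129 × 1.041618 = 1.1760
Value of long forward = (F − K)·e^(−rT) = (1.1760 − 1.100) · e^(−0.0586·7/12)
= 0.0760 × 0.966394 = 0.073
Short position value = −(long value) = -$0.073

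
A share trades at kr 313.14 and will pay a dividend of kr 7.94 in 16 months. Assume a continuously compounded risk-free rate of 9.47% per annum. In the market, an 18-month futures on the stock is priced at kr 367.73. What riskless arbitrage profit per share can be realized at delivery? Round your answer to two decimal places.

PV(dividends) I = 7.94·e^(−0.0947·16/12) = 6.9982
Fair futures F* = (S − I)·e^(rT) = (313.14 − 6.9982)·e^0.142050 = 306.1418 × 1.152634 = 352.8694
Market kr 367.73 > fair 352.8694: forward overpriced → cash-and-carry (borrow at r, buy the stock and collect the dividends, short the forward).
Profit at T = |F_mkt − F*| = |367.73 − 352.8694| = kr 14.86 per share

kr 14.86 per share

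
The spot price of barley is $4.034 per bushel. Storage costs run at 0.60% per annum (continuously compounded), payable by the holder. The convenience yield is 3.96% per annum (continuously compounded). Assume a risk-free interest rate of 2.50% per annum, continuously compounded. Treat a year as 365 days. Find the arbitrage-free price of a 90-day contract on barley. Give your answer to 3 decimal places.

Net carry = r + u − y = 0.0250 + 0.0060 − 0.0396 = -0.0086
F = S·e^((r+u−y)T) = 4.034 · e^(-0.0086 × 90/365) = 4.034 · e^-0.002121
= 4.034 × 0.997881 = $4.025 per bushel

$4.025 per bushel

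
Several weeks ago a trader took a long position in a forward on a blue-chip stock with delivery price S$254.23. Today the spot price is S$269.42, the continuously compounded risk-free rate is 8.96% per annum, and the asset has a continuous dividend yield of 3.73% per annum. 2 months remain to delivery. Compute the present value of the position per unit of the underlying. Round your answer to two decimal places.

S$17.29

Current fair forward for the remaining 2 months: F = S·e^((r − q)·T), (r − q) = 0.0896 − 0.0373 = 0.0523
F = 269.42 · e^(0.0523 × 2/12) = 269.42 × 1.008755 = 271.7788
Value of long forward = (F − K)·e^(−rT) = (271.7788 − 254.23) · e^(−0.0896·2/12)
= 17.5488 × 0.985178 = 17.29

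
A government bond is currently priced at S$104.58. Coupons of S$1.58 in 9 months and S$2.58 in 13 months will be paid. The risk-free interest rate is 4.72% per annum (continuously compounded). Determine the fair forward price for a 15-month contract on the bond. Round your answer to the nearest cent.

PV(coupons) I = 1.58·e^(−0.0472·9/12) + 2.58·e^(−0.0472·13/12)
I = 1.5250 + 2.4514 = 3.9764
F = (S − I)·e^(rT) = (104.58 − 3.9764) · e^(0.0472·15/12)
= 100.6036 · e^0.059000 = 100.6036 × 1.060775 = S$106.72

S$106.72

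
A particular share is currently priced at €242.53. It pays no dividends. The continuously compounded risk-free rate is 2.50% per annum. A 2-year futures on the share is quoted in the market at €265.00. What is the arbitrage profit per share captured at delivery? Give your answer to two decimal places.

€10.04 per share

Fair futures: F* = S·e^(carry·T), with carry = r = 0.0250
F* = 242.53 · e^(0.0250 × 2) = 242.53 · e^0.050000 = 242.53 × 1.051271 = €254.9648
Market €265.00 > fair €254.9648: forward overpriced → cash-and-carry (buy spot, short the forward).
At maturity, profit = |F_mkt − F*| = |265.00 − 254.9648| = €10.04 per share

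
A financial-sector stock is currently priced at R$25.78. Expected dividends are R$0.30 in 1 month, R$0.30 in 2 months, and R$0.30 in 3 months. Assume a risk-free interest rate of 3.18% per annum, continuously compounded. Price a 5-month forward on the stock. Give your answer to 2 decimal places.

R$25.22

PV(dividends) I = 0.30·e^(−0.0318·1/12) + 0.30·e^(−0.0318·2/12) + 0.30·e^(−0.0318·3/12)
I = 0.2992 + 0.2984 + 0.2976 = 0.8952
F = (S − I)·e^(rT) = (25.78 − 0.8952) · e^(0.0318·5/12)
= 24.8848 · e^0.013250 = 24.8848 × 1.013338 = R$25.22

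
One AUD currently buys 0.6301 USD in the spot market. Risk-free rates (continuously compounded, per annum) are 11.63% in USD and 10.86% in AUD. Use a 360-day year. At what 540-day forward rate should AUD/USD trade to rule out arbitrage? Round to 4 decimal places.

F = S·e^((r_USD − r_AUD)T) = 0.6301 · e^((0.1163 − 0.1086) × 540/360)
= 0.6301 · e^0.011550 = 0.6301 × 1.011617
F = 0.6374 USD per AUD

0.6374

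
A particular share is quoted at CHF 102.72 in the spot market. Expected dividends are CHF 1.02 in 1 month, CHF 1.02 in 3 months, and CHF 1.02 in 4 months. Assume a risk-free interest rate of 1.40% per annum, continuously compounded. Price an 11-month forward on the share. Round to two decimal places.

CHF 100.96

PV(dividends) I = 1.02·e^(−0.0140·1/12) + 1.02·e^(−0.0140·3/12) + 1.02·e^(−0.0140·4/12)
I = 1.0188 + 1.0164 + 1.0153 = 3.0505
F = (S − I)·e^(rT) = (102.72 − 3.0505) · e^(0.0140·11/12)
= 99.6695 · e^0.012833 = 99.6695 × 1.012916 = CHF 100.96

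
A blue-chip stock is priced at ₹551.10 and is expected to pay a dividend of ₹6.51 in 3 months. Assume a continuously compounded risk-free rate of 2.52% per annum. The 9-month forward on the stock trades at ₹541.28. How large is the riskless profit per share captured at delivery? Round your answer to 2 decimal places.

₹13.74 per share

PV(dividends) I = 6.51·e^(−0.0252·3/12) = 6.4691
Fair forward F* = (S − I)·e^(rT) = (551.10 − 6.4691)·e^0.018900 = 544.6309 × 1.019080 = 555.0225
Market ₹541.28 < fair 555.0225: forward underpriced → reverse cash-and-carry (short the stock, invest proceeds at r, pay the dividends, go long the forward).
Profit at T = |F_mkt − F*| = |541.28 − 555.0225| = ₹13.74 per share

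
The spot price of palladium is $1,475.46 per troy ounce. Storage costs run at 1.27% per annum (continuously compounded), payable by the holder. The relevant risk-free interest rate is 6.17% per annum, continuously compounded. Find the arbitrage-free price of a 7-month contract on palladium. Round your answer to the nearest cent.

$1,540.90 per troy ounce

Net carry = r + u − y = 0.0617 + 0.0127 − 0.0000 = 0.0744
F = S·e^((r+u−y)T) = 1475.46 · e^(0.0744 × 7/12) = 1475.46 · e^0.04340000
= 1475.46 × 1.04435555 = $1,540.90 per troy ounce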